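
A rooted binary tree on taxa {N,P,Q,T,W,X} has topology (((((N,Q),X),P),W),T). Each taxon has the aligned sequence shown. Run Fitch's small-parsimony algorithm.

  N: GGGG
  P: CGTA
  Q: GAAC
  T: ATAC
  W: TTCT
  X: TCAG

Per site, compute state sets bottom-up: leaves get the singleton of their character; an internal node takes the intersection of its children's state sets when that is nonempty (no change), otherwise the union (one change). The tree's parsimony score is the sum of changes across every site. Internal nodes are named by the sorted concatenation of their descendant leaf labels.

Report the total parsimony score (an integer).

13

[col 0] NQ: children N:{G}, Q:{G} ∩→ {G}; cost 0
[col 0] NQX: children NQ:{G}, X:{T} ∪→ {G,T}; cost 1
[col 0] NPQX: children NQX:{G,T}, P:{C} ∪→ {C,G,T}; cost 1
[col 0] NPQWX: children NPQX:{C,G,T}, W:{T} ∩→ {T}; cost 0
[col 0] NPQTWX: children NPQWX:{T}, T:{A} ∪→ {A,T}; cost 1
[col 1] NQ: children N:{G}, Q:{A} ∪→ {A,G}; cost 1
[col 1] NQX: children NQ:{A,G}, X:{C} ∪→ {A,C,G}; cost 1
[col 1] NPQX: children NQX:{A,C,G}, P:{G} ∩→ {G}; cost 0
[col 1] NPQWX: children NPQX:{G}, W:{T} ∪→ {G,T}; cost 1
[col 1] NPQTWX: children NPQWX:{G,T}, T:{T} ∩→ {T}; cost 0
[col 2] NQ: children N:{G}, Q:{A} ∪→ {A,G}; cost 1
[col 2] NQX: children NQ:{A,G}, X:{A} ∩→ {A}; cost 0
[col 2] NPQX: children NQX:{A}, P:{T} ∪→ {A,T}; cost 1
[col 2] NPQWX: children NPQX:{A,T}, W:{C} ∪→ {A,C,T}; cost 1
[col 2] NPQTWX: children NPQWX:{A,C,T}, T:{A} ∩→ {A}; cost 0
[col 3] NQ: children N:{G}, Q:{C} ∪→ {C,G}; cost 1
[col 3] NQX: children NQ:{C,G}, X:{G} ∩→ {G}; cost 0
[col 3] NPQX: children NQX:{G}, P:{A} ∪→ {A,G}; cost 1
[col 3] NPQWX: children NPQX:{A,G}, W:{T} ∪→ {A,G,T}; cost 1
[col 3] NPQTWX: children NPQWX:{A,G,T}, T:{C} ∪→ {A,C,G,T}; cost 1
per-site changes: [3, 3, 3, 4]; total = 13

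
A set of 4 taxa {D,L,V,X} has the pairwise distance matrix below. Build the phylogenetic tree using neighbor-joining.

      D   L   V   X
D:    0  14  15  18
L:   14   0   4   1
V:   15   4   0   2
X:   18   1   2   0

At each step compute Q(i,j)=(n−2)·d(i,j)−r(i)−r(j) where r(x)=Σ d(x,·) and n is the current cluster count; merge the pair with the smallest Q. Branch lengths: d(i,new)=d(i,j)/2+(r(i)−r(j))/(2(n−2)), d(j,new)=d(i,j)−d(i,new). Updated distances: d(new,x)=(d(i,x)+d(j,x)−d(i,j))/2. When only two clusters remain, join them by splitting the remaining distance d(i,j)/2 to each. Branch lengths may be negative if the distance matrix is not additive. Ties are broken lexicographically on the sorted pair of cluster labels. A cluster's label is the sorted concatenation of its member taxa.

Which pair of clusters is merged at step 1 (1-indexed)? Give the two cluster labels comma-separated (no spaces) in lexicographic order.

D,L

1. join D+L (d=14, Q=-38) ⇒ DL; edges |D|=14, |L|=0
  updated: d(DL,V)=5/2, d(DL,X)=5/2
2. join DL+V (d=5/2, Q=-7) ⇒ DLV; edges |DL|=3/2, |V|=1
  updated: d(DLV,X)=1
3. join DLV+X (d=1) ⇒ DLVX; edges |DLV|=1/2, |X|=1/2
final tree: (((D:14,L:0):3/2,V:1):1/2,X:1/2)
total length: 35/2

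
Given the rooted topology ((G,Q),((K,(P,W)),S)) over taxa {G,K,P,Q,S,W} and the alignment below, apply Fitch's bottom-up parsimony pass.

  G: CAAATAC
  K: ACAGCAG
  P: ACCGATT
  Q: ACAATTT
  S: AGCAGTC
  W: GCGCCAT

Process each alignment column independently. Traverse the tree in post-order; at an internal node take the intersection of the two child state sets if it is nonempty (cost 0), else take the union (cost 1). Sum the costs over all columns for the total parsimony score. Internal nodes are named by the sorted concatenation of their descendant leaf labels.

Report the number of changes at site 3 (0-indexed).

GQ@0: {C} ∪ {A} = {A,C} (union, +1)
PW@0: {A} ∪ {G} = {A,G} (union, +1)
KPW@0: {A} ∩ {A,G} = {A} (intersection, +0)
KPSW@0: {A} ∩ {A} = {A} (intersection, +0)
GKPQSW@0: {A,C} ∩ {A} = {A} (intersection, +0)
GQ@1: {A} ∪ {C} = {A,C} (union, +1)
PW@1: {C} ∩ {C} = {C} (intersection, +0)
KPW@1: {C} ∩ {C} = {C} (intersection, +0)
KPSW@1: {C} ∪ {G} = {C,G} (union, +1)
GKPQSW@1: {A,C} ∩ {C,G} = {C} (intersection, +0)
GQ@2: {A} ∩ {A} = {A} (intersection, +0)
PW@2: {C} ∪ {G} = {C,G} (union, +1)
KPW@2: {A} ∪ {C,G} = {A,C,G} (union, +1)
KPSW@2: {A,C,G} ∩ {C} = {C} (intersection, +0)
GKPQSW@2: {A} ∪ {C} = {A,C} (union, +1)
GQ@3: {A} ∩ {A} = {A} (intersection, +0)
PW@3: {G} ∪ {C} = {C,G} (union, +1)
KPW@3: {G} ∩ {C,G} = {G} (intersection, +0)
KPSW@3: {G} ∪ {A} = {A,G} (union, +1)
GKPQSW@3: {A} ∩ {A,G} = {A} (intersection, +0)
GQ@4: {T} ∩ {T} = {T} (intersection, +0)
PW@4: {A} ∪ {C} = {A,C} (union, +1)
KPW@4: {C} ∩ {A,C} = {C} (intersection, +0)
KPSW@4: {C} ∪ {G} = {C,G} (union, +1)
GKPQSW@4: {T} ∪ {C,G} = {C,G,T} (union, +1)
GQ@5: {A} ∪ {T} = {A,T} (union, +1)
PW@5: {T} ∪ {A} = {A,T} (union, +1)
KPW@5: {A} ∩ {A,T} = {A} (intersection, +0)
KPSW@5: {A} ∪ {T} = {A,T} (union, +1)
GKPQSW@5: {A,T} ∩ {A,T} = {A,T} (intersection, +0)
GQ@6: {C} ∪ {T} = {C,T} (union, +1)
PW@6: {T} ∩ {T} = {T} (intersection, +0)
KPW@6: {G} ∪ {T} = {G,T} (union, +1)
KPSW@6: {G,T} ∪ {C} = {C,G,T} (union, +1)
GKPQSW@6: {C,T} ∩ {C,G,T} = {C,T} (intersection, +0)
per-site changes: [2, 2, 3, 2, 3, 3, 3]; total = 18

2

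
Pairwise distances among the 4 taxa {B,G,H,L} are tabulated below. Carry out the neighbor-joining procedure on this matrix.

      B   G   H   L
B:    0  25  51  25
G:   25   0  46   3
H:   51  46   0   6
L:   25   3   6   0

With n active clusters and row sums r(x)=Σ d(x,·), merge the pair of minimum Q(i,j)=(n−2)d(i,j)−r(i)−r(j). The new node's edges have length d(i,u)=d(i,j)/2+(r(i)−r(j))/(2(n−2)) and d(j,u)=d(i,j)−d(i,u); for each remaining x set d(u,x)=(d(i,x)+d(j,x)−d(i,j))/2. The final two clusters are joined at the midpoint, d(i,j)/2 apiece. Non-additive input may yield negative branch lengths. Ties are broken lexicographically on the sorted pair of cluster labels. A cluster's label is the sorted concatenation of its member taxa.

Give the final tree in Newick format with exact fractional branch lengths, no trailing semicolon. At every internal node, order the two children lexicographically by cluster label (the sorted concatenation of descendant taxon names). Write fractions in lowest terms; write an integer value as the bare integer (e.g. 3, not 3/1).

(((B:77/4,G:23/4):63/4,H:81/4):-57/8,L:-57/8)

1. join B+G (d=25, Q=-125) ⇒ BG; edges |B|=77/4, |G|=23/4
  updated: d(BG,H)=36, d(BG,L)=3/2
2. join BG+H (d=36, Q=-87/2) ⇒ BGH; edges |BG|=63/4, |H|=81/4
  updated: d(BGH,L)=-57/4
3. join BGH+L (d=-57/4) ⇒ BGHL; edges |BGH|=-57/8, |L|=-57/8
final tree: (((B:77/4,G:23/4):63/4,H:81/4):-57/8,L:-57/8)
total length: 187/4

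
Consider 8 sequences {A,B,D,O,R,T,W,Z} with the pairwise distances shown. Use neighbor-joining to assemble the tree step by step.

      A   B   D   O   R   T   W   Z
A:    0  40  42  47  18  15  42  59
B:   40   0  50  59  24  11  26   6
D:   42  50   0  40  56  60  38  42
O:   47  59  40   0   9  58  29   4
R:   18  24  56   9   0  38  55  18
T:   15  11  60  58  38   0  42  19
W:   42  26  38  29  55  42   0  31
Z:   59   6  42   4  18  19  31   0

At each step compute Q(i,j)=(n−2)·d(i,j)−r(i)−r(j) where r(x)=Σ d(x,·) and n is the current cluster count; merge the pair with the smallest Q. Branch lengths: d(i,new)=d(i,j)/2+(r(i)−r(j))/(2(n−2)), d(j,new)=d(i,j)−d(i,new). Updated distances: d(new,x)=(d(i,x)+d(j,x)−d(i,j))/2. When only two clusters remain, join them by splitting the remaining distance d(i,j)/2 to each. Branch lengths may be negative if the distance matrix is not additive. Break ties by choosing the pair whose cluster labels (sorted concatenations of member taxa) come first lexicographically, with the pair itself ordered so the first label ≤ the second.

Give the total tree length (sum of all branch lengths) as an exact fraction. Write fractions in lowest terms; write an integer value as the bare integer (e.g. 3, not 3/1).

3411/32

step 1: merge (A,T) at d=15, Q=-416; branch lengths A→55/6, T→35/6; new cluster AT
  updated: d(AT,B)=18, d(AT,D)=87/2, d(AT,O)=45, d(AT,R)=41/2, d(AT,W)=69/2, d(AT,Z)=63/2
step 2: merge (O,R) at d=9, Q=-647/2; branch lengths O→97/20, R→83/20; new cluster OR
  updated: d(AT,OR)=113/4, d(B,OR)=37, d(D,OR)=87/2, d(OR,W)=75/2, d(OR,Z)=13/2
step 3: merge (OR,Z) at d=13/2, Q=-975/4; branch lengths OR→247/32, Z→-39/32; new cluster ORZ
  updated: d(AT,ORZ)=213/8, d(B,ORZ)=73/4, d(D,ORZ)=79/2, d(ORZ,W)=31
step 4: merge (D,W) at d=38, Q=-373/2; branch lengths D→311/12, W→145/12; new cluster DW
  updated: d(AT,DW)=20, d(B,DW)=19, d(DW,ORZ)=65/4
step 5: merge (AT,B) at d=18, Q=-671/8; branch lengths AT→363/32, B→213/32; new cluster ABT
  updated: d(ABT,DW)=21/2, d(ABT,ORZ)=215/16
step 6: merge (ABT,DW) at d=21/2, Q=-643/16; branch lengths ABT→123/32, DW→213/32; new cluster ABDTW
  updated: d(ABDTW,ORZ)=307/32
step 7: merge (ABDTW,ORZ) at d=307/32; branch lengths ABDTW→307/64, ORZ→307/64; new cluster ABDORTWZ
final tree: ((((A:55/6,T:35/6):363/32,B:213/32):123/32,(D:311/12,W:145/12):213/32):307/64,((O:97/20,R:83/20):247/32,Z:-39/32):307/64)
total length: 3411/32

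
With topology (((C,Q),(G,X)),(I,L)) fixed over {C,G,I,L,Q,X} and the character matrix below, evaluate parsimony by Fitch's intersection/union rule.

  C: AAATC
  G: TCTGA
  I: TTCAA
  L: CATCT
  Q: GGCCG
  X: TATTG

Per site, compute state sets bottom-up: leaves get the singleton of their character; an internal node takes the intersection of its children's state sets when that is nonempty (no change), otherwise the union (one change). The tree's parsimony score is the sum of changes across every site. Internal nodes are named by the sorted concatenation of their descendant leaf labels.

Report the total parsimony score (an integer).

site 0, node CQ: C={A} ∪ Q={G} → {A,G} (+1)
site 0, node GX: G={T} ∩ X={T} → {T} (+0)
site 0, node CGQX: CQ={A,G} ∪ GX={T} → {A,G,T} (+1)
site 0, node IL: I={T} ∪ L={C} → {C,T} (+1)
site 0, node CGILQX: CGQX={A,G,T} ∩ IL={C,T} → {T} (+0)
site 1, node CQ: C={A} ∪ Q={G} → {A,G} (+1)
site 1, node GX: G={C} ∪ X={A} → {A,C} (+1)
site 1, node CGQX: CQ={A,G} ∩ GX={A,C} → {A} (+0)
site 1, node IL: I={T} ∪ L={A} → {A,T} (+1)
site 1, node CGILQX: CGQX={A} ∩ IL={A,T} → {A} (+0)
site 2, node CQ: C={A} ∪ Q={C} → {A,C} (+1)
site 2, node GX: G={T} ∩ X={T} → {T} (+0)
site 2, node CGQX: CQ={A,C} ∪ GX={T} → {A,C,T} (+1)
site 2, node IL: I={C} ∪ L={T} → {C,T} (+1)
site 2, node CGILQX: CGQX={A,C,T} ∩ IL={C,T} → {C,T} (+0)
site 3, node CQ: C={T} ∪ Q={C} → {C,T} (+1)
site 3, node GX: G={G} ∪ X={T} → {G,T} (+1)
site 3, node CGQX: CQ={C,T} ∩ GX={G,T} → {T} (+0)
site 3, node IL: I={A} ∪ L={C} → {A,C} (+1)
site 3, node CGILQX: CGQX={T} ∪ IL={A,C} → {A,C,T} (+1)
site 4, node CQ: C={C} ∪ Q={G} → {C,G} (+1)
site 4, node GX: G={A} ∪ X={G} → {A,G} (+1)
site 4, node CGQX: CQ={C,G} ∩ GX={A,G} → {G} (+0)
site 4, node IL: I={A} ∪ L={T} → {A,T} (+1)
site 4, node CGILQX: CGQX={G} ∪ IL={A,T} → {A,G,T} (+1)
per-site changes: [3, 3, 3, 4, 4]; total = 17

17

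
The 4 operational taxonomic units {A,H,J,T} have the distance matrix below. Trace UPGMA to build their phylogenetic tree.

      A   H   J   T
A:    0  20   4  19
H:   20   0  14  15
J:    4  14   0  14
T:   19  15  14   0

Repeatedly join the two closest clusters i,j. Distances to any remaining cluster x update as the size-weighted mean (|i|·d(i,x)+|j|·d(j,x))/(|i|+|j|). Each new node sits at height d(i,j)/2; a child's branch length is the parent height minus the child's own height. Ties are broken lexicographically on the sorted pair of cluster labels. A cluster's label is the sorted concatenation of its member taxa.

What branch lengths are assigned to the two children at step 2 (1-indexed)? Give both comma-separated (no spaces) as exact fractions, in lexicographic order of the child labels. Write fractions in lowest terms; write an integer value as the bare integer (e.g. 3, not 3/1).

15/2,15/2

iteration 1: select A,J (d=4); attach at lengths (2, 2); label the merged cluster AJ
  updated: d(AJ,H)=17, d(AJ,T)=33/2
iteration 2: select H,T (d=15); attach at lengths (15/2, 15/2); label the merged cluster HT
  updated: d(AJ,HT)=67/4
iteration 3: select AJ,HT (d=67/4); attach at lengths (51/8, 7/8); label the merged cluster AHJT
final tree: ((A:2,J:2):51/8,(H:15/2,T:15/2):7/8)
total length: 105/4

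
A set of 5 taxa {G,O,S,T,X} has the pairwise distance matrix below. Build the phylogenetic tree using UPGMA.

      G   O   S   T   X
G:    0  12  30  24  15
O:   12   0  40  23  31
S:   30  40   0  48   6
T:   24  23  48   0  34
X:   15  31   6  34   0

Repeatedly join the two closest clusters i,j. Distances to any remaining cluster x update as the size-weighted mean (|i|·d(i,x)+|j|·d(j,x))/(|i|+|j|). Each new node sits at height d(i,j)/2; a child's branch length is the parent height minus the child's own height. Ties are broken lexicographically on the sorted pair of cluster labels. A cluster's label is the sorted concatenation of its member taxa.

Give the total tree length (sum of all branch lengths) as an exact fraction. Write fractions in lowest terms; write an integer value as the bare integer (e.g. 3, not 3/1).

step 1: merge (S,X) at d=6; branch lengths S→3, X→3; new cluster SX
  updated: d(G,SX)=45/2, d(O,SX)=71/2, d(SX,T)=41
step 2: merge (G,O) at d=12; branch lengths G→6, O→6; new cluster GO
  updated: d(GO,SX)=29, d(GO,T)=47/2
step 3: merge (GO,T) at d=47/2; branch lengths GO→23/4, T→47/4; new cluster GOT
  updated: d(GOT,SX)=33
step 4: merge (GOT,SX) at d=33; branch lengths GOT→19/4, SX→27/2; new cluster GOSTX
final tree: (((G:6,O:6):23/4,T:47/4):19/4,(S:3,X:3):27/2)
total length: 215/4

215/4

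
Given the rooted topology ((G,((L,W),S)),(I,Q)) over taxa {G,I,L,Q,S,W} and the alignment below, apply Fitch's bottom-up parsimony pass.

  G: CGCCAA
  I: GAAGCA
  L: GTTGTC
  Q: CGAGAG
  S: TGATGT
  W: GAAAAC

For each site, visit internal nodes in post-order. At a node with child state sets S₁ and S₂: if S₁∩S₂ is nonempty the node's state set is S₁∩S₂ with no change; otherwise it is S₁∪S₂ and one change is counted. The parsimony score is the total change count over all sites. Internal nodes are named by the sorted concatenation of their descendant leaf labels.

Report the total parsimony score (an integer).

17

LW@0: {G} ∩ {G} = {G} (intersection, +0)
LSW@0: {G} ∪ {T} = {G,T} (union, +1)
GLSW@0: {C} ∪ {G,T} = {C,G,T} (union, +1)
IQ@0: {G} ∪ {C} = {C,G} (union, +1)
GILQSW@0: {C,G,T} ∩ {C,G} = {C,G} (intersection, +0)
LW@1: {T} ∪ {A} = {A,T} (union, +1)
LSW@1: {A,T} ∪ {G} = {A,G,T} (union, +1)
GLSW@1: {G} ∩ {A,G,T} = {G} (intersection, +0)
IQ@1: {A} ∪ {G} = {A,G} (union, +1)
GILQSW@1: {G} ∩ {A,G} = {G} (intersection, +0)
LW@2: {T} ∪ {A} = {A,T} (union, +1)
LSW@2: {A,T} ∩ {A} = {A} (intersection, +0)
GLSW@2: {C} ∪ {A} = {A,C} (union, +1)
IQ@2: {A} ∩ {A} = {A} (intersection, +0)
GILQSW@2: {A,C} ∩ {A} = {A} (intersection, +0)
LW@3: {G} ∪ {A} = {A,G} (union, +1)
LSW@3: {A,G} ∪ {T} = {A,G,T} (union, +1)
GLSW@3: {C} ∪ {A,G,T} = {A,C,G,T} (union, +1)
IQ@3: {G} ∩ {G} = {G} (intersection, +0)
GILQSW@3: {A,C,G,T} ∩ {G} = {G} (intersection, +0)
LW@4: {T} ∪ {A} = {A,T} (union, +1)
LSW@4: {A,T} ∪ {G} = {A,G,T} (union, +1)
GLSW@4: {A} ∩ {A,G,T} = {A} (intersection, +0)
IQ@4: {C} ∪ {A} = {A,C} (union, +1)
GILQSW@4: {A} ∩ {A,C} = {A} (intersection, +0)
LW@5: {C} ∩ {C} = {C} (intersection, +0)
LSW@5: {C} ∪ {T} = {C,T} (union, +1)
GLSW@5: {A} ∪ {C,T} = {A,C,T} (union, +1)
IQ@5: {A} ∪ {G} = {A,G} (union, +1)
GILQSW@5: {A,C,T} ∩ {A,G} = {A} (intersection, +0)
per-site changes: [3, 3, 2, 3, 3, 3]; total = 17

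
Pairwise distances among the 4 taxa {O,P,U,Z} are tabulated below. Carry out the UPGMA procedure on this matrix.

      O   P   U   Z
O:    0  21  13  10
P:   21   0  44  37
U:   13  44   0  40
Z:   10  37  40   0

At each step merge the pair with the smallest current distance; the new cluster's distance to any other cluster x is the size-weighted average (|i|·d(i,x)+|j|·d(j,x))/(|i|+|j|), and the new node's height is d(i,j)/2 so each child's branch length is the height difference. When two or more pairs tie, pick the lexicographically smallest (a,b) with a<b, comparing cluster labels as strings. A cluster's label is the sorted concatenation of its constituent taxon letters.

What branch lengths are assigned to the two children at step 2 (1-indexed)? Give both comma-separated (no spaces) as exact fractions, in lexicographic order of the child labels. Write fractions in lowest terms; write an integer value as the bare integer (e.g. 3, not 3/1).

33/4,53/4

1. join O+Z (d=10) ⇒ OZ; edges |O|=5, |Z|=5
  updated: d(OZ,P)=29, d(OZ,U)=53/2
2. join OZ+U (d=53/2) ⇒ OUZ; edges |OZ|=33/4, |U|=53/4
  updated: d(OUZ,P)=34
3. join OUZ+P (d=34) ⇒ OPUZ; edges |OUZ|=15/4, |P|=17
final tree: (((O:5,Z:5):33/4,U:53/4):15/4,P:17)
total length: 209/4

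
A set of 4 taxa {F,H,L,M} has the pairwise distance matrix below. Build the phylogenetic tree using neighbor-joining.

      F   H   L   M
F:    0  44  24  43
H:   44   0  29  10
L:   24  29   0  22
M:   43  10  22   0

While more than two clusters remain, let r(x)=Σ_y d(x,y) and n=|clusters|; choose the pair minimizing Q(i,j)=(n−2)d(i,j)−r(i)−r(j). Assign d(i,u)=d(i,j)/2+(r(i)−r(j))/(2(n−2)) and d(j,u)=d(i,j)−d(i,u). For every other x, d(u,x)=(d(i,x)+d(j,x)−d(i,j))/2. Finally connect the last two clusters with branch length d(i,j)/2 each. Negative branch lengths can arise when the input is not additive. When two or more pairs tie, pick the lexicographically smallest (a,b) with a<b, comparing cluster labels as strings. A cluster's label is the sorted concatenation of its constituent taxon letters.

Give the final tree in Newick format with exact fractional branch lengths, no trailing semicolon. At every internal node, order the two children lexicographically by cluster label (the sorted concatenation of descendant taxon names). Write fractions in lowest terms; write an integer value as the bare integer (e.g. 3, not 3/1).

iteration 1: select F,L (d=24, Q=-138); attach at lengths (21, 3); label the merged cluster FL
  updated: d(FL,H)=49/2, d(FL,M)=41/2
iteration 2: select FL,H (d=49/2, Q=-55); attach at lengths (35/2, 7); label the merged cluster FHL
  updated: d(FHL,M)=3
iteration 3: select FHL,M (d=3); attach at lengths (3/2, 3/2); label the merged cluster FHLM
final tree: (((F:21,L:3):35/2,H:7):3/2,M:3/2)
total length: 103/2

(((F:21,L:3):35/2,H:7):3/2,M:3/2)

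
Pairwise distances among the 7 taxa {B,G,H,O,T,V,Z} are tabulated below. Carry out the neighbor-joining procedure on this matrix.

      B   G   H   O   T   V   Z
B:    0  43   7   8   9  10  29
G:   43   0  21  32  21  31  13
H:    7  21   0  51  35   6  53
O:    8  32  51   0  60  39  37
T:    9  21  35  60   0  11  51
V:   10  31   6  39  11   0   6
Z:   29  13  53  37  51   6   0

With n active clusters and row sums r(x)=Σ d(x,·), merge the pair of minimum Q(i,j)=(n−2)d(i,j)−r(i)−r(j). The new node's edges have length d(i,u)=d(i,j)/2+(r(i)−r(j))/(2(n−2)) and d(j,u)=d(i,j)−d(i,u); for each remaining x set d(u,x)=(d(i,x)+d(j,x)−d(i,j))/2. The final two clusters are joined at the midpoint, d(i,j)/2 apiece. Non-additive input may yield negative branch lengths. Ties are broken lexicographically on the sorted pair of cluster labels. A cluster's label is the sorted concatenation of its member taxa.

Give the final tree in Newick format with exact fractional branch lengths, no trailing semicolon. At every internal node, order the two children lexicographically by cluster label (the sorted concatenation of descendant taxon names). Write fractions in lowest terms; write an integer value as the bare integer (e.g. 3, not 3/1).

iteration 1: select B,O (d=8, Q=-293); attach at lengths (-81/10, 161/10); label the merged cluster BO
  updated: d(BO,G)=67/2, d(BO,H)=25, d(BO,T)=61/2, d(BO,V)=41/2, d(BO,Z)=29
iteration 2: select G,Z (d=13, Q=-439/2); attach at lengths (39/16, 169/16); label the merged cluster GZ
  updated: d(BO,GZ)=99/4, d(GZ,H)=61/2, d(GZ,T)=59/2, d(GZ,V)=12
iteration 3: select H,V (d=6, Q=-128); attach at lengths (65/6, -29/6); label the merged cluster HV
  updated: d(BO,HV)=79/4, d(GZ,HV)=73/4, d(HV,T)=20
iteration 4: select BO,GZ (d=99/4, Q=-98); attach at lengths (13, 47/4); label the merged cluster BGOZ
  updated: d(BGOZ,HV)=53/8, d(BGOZ,T)=141/8
iteration 5: select BGOZ,HV (d=53/8, Q=-177/4); attach at lengths (17/8, 9/2); label the merged cluster BGHOVZ
  updated: d(BGHOVZ,T)=31/2
iteration 6: select BGHOVZ,T (d=31/2); attach at lengths (31/4, 31/4); label the merged cluster BGHOTVZ
final tree: ((((B:-81/10,O:161/10):13,(G:39/16,Z:169/16):47/4):17/8,(H:65/6,V:-29/6):9/2):31/4,T:31/4)
total length: 591/8

((((B:-81/10,O:161/10):13,(G:39/16,Z:169/16):47/4):17/8,(H:65/6,V:-29/6):9/2):31/4,T:31/4)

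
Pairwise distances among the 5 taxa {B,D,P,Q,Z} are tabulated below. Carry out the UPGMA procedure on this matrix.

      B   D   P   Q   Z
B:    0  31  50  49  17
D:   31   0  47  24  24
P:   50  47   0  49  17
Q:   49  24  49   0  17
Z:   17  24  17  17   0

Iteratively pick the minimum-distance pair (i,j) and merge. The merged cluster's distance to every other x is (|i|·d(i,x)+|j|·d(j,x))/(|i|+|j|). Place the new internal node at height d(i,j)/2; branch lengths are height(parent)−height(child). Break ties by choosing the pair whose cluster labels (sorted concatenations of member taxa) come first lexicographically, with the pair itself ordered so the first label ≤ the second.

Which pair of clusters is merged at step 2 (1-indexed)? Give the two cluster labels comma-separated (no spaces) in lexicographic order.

iteration 1: select B,Z (d=17); attach at lengths (17/2, 17/2); label the merged cluster BZ
  updated: d(BZ,D)=55/2, d(BZ,P)=67/2, d(BZ,Q)=33
iteration 2: select D,Q (d=24); attach at lengths (12, 12); label the merged cluster DQ
  updated: d(BZ,DQ)=121/4, d(DQ,P)=48
iteration 3: select BZ,DQ (d=121/4); attach at lengths (53/8, 25/8); label the merged cluster BDQZ
  updated: d(BDQZ,P)=163/4
iteration 4: select BDQZ,P (d=163/4); attach at lengths (21/4, 163/8); label the merged cluster BDPQZ
final tree: (((B:17/2,Z:17/2):53/8,(D:12,Q:12):25/8):21/4,P:163/8)
total length: 611/8

D,Q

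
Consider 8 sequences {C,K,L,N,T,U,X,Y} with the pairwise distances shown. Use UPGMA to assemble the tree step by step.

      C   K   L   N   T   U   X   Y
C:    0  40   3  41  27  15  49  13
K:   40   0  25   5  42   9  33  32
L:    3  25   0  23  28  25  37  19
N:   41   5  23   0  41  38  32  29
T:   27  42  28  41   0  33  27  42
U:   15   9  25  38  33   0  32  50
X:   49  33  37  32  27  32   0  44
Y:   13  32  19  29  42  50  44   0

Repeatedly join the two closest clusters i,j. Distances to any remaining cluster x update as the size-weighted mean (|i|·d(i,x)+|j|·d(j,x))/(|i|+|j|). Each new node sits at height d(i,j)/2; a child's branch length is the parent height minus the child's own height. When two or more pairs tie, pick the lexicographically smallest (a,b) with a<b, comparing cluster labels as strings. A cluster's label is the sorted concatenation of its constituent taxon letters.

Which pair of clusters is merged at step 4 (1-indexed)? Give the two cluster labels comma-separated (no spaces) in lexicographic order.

1. join C+L (d=3) ⇒ CL; edges |C|=3/2, |L|=3/2
  updated: d(CL,K)=65/2, d(CL,N)=32, d(CL,T)=55/2, d(CL,U)=20, d(CL,X)=43, d(CL,Y)=16
2. join K+N (d=5) ⇒ KN; edges |K|=5/2, |N|=5/2
  updated: d(CL,KN)=129/4, d(KN,T)=83/2, d(KN,U)=47/2, d(KN,X)=65/2, d(KN,Y)=61/2
3. join CL+Y (d=16) ⇒ CLY; edges |CL|=13/2, |Y|=8
  updated: d(CLY,KN)=95/3, d(CLY,T)=97/3, d(CLY,U)=30, d(CLY,X)=130/3
4. join KN+U (d=47/2) ⇒ KNU; edges |KN|=37/4, |U|=47/4
  updated: d(CLY,KNU)=280/9, d(KNU,T)=116/3, d(KNU,X)=97/3
5. join T+X (d=27) ⇒ TX; edges |T|=27/2, |X|=27/2
  updated: d(CLY,TX)=227/6, d(KNU,TX)=71/2
6. join CLY+KNU (d=280/9) ⇒ CKLNUY; edges |CLY|=68/9, |KNU|=137/36
  updated: d(CKLNUY,TX)=110/3
7. join CKLNUY+TX (d=110/3) ⇒ CKLNTUXY; edges |CKLNUY|=25/9, |TX|=29/6
final tree: ((((C:3/2,L:3/2):13/2,Y:8):68/9,((K:5/2,N:5/2):37/4,U:47/4):137/36):25/9,(T:27/2,X:27/2):29/6)
total length: 3221/36

KN,U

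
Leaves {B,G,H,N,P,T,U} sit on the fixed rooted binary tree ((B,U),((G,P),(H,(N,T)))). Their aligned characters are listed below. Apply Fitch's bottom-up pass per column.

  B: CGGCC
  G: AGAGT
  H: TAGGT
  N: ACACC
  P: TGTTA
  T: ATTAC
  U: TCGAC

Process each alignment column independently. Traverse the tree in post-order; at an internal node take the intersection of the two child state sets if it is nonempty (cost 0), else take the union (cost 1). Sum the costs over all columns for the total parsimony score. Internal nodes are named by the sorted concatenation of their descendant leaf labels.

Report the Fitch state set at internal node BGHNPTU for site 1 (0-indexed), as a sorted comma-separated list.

[col 0] BU: children B:{C}, U:{T} ∪→ {C,T}; cost 1
[col 0] GP: children G:{A}, P:{T} ∪→ {A,T}; cost 1
[col 0] NT: children N:{A}, T:{A} ∩→ {A}; cost 0
[col 0] HNT: children H:{T}, NT:{A} ∪→ {A,T}; cost 1
[col 0] GHNPT: children GP:{A,T}, HNT:{A,T} ∩→ {A,T}; cost 0
[col 0] BGHNPTU: children BU:{C,T}, GHNPT:{A,T} ∩→ {T}; cost 0
[col 1] BU: children B:{G}, U:{C} ∪→ {C,G}; cost 1
[col 1] GP: children G:{G}, P:{G} ∩→ {G}; cost 0
[col 1] NT: children N:{C}, T:{T} ∪→ {C,T}; cost 1
[col 1] HNT: children H:{A}, NT:{C,T} ∪→ {A,C,T}; cost 1
[col 1] GHNPT: children GP:{G}, HNT:{A,C,T} ∪→ {A,C,G,T}; cost 1
[col 1] BGHNPTU: children BU:{C,G}, GHNPT:{A,C,G,T} ∩→ {C,G}; cost 0
[col 2] BU: children B:{G}, U:{G} ∩→ {G}; cost 0
[col 2] GP: children G:{A}, P:{T} ∪→ {A,T}; cost 1
[col 2] NT: children N:{A}, T:{T} ∪→ {A,T}; cost 1
[col 2] HNT: children H:{G}, NT:{A,T} ∪→ {A,G,T}; cost 1
[col 2] GHNPT: children GP:{A,T}, HNT:{A,G,T} ∩→ {A,T}; cost 0
[col 2] BGHNPTU: children BU:{G}, GHNPT:{A,T} ∪→ {A,G,T}; cost 1
[col 3] BU: children B:{C}, U:{A} ∪→ {A,C}; cost 1
[col 3] GP: children G:{G}, P:{T} ∪→ {G,T}; cost 1
[col 3] NT: children N:{C}, T:{A} ∪→ {A,C}; cost 1
[col 3] HNT: children H:{G}, NT:{A,C} ∪→ {A,C,G}; cost 1
[col 3] GHNPT: children GP:{G,T}, HNT:{A,C,G} ∩→ {G}; cost 0
[col 3] BGHNPTU: children BU:{A,C}, GHNPT:{G} ∪→ {A,C,G}; cost 1
[col 4] BU: children B:{C}, U:{C} ∩→ {C}; cost 0
[col 4] GP: children G:{T}, P:{A} ∪→ {A,T}; cost 1
[col 4] NT: children N:{C}, T:{C} ∩→ {C}; cost 0
[col 4] HNT: children H:{T}, NT:{C} ∪→ {C,T}; cost 1
[col 4] GHNPT: children GP:{A,T}, HNT:{C,T} ∩→ {T}; cost 0
[col 4] BGHNPTU: children BU:{C}, GHNPT:{T} ∪→ {C,T}; cost 1
per-site changes: [3, 4, 4, 5, 3]; total = 19

C,G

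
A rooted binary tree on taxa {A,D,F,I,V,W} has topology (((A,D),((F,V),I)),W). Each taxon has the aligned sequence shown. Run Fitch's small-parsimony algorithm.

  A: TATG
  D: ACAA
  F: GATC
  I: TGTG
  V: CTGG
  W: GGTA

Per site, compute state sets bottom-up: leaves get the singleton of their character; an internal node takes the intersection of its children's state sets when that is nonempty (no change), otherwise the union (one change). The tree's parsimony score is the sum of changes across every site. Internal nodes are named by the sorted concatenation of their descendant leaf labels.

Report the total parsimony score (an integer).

[col 0] AD: children A:{T}, D:{A} ∪→ {A,T}; cost 1
[col 0] FV: children F:{G}, V:{C} ∪→ {C,G}; cost 1
[col 0] FIV: children FV:{C,G}, I:{T} ∪→ {C,G,T}; cost 1
[col 0] ADFIV: children AD:{A,T}, FIV:{C,G,T} ∩→ {T}; cost 0
[col 0] ADFIVW: children ADFIV:{T}, W:{G} ∪→ {G,T}; cost 1
[col 1] AD: children A:{A}, D:{C} ∪→ {A,C}; cost 1
[col 1] FV: children F:{A}, V:{T} ∪→ {A,T}; cost 1
[col 1] FIV: children FV:{A,T}, I:{G} ∪→ {A,G,T}; cost 1
[col 1] ADFIV: children AD:{A,C}, FIV:{A,G,T} ∩→ {A}; cost 0
[col 1] ADFIVW: children ADFIV:{A}, W:{G} ∪→ {A,G}; cost 1
[col 2] AD: children A:{T}, D:{A} ∪→ {A,T}; cost 1
[col 2] FV: children F:{T}, V:{G} ∪→ {G,T}; cost 1
[col 2] FIV: children FV:{G,T}, I:{T} ∩→ {T}; cost 0
[col 2] ADFIV: children AD:{A,T}, FIV:{T} ∩→ {T}; cost 0
[col 2] ADFIVW: children ADFIV:{T}, W:{T} ∩→ {T}; cost 0
[col 3] AD: children A:{G}, D:{A} ∪→ {A,G}; cost 1
[col 3] FV: children F:{C}, V:{G} ∪→ {C,G}; cost 1
[col 3] FIV: children FV:{C,G}, I:{G} ∩→ {G}; cost 0
[col 3] ADFIV: children AD:{A,G}, FIV:{G} ∩→ {G}; cost 0
[col 3] ADFIVW: children ADFIV:{G}, W:{A} ∪→ {A,G}; cost 1
per-site changes: [4, 4, 2, 3]; total = 13

13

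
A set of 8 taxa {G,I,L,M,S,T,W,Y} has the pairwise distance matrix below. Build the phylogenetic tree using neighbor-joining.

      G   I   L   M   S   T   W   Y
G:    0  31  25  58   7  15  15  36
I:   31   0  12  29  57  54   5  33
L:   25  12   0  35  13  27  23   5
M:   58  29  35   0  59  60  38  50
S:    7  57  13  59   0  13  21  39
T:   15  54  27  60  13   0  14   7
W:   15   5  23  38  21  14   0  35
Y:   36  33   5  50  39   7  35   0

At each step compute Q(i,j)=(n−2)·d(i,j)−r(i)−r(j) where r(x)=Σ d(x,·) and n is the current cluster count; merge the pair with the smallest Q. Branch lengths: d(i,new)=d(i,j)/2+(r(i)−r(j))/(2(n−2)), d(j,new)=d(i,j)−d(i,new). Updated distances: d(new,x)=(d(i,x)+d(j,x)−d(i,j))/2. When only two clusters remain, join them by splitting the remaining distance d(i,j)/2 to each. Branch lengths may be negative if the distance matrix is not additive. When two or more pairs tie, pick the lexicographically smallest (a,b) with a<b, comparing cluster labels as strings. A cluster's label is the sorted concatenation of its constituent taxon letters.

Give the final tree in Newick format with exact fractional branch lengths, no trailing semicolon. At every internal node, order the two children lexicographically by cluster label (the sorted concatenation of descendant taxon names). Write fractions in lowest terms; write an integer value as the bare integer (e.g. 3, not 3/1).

(((G:107/32,S:117/32):195/32,(((I:11/2,M:47/2):79/10,W:-9/10):59/6,(L:-3/2,Y:13/2):23/3):207/32):141/64,T:141/64)

iteration 1: select I,M (d=29, Q=-376); attach at lengths (11/2, 47/2); label the merged cluster IM
  updated: d(G,IM)=30, d(IM,L)=9, d(IM,S)=87/2, d(IM,T)=85/2, d(IM,W)=7, d(IM,Y)=27
iteration 2: select IM,W (d=7, Q=-239); attach at lengths (79/10, -9/10); label the merged cluster IMW
  updated: d(G,IMW)=19, d(IMW,L)=25/2, d(IMW,S)=115/4, d(IMW,T)=99/4, d(IMW,Y)=55/2
iteration 3: select L,Y (d=5, Q=-177); attach at lengths (-3/2, 13/2); label the merged cluster LY
  updated: d(G,LY)=28, d(IMW,LY)=35/2, d(LY,S)=47/2, d(LY,T)=29/2
iteration 4: select IMW,LY (d=35/2, Q=-121); attach at lengths (59/6, 23/3); label the merged cluster ILMWY
  updated: d(G,ILMWY)=59/4, d(ILMWY,S)=139/8, d(ILMWY,T)=87/8
iteration 5: select G,S (d=7, Q=-481/8); attach at lengths (107/32, 117/32); label the merged cluster GS
  updated: d(GS,ILMWY)=201/16, d(GS,T)=21/2
iteration 6: select GS,ILMWY (d=201/16, Q=-543/16); attach at lengths (195/32, 207/32); label the merged cluster GILMSWY
  updated: d(GILMSWY,T)=141/32
iteration 7: select GILMSWY,T (d=141/32); attach at lengths (141/64, 141/64); label the merged cluster GILMSTWY
final tree: (((G:107/32,S:117/32):195/32,(((I:11/2,M:47/2):79/10,W:-9/10):59/6,(L:-3/2,Y:13/2):23/3):207/32):141/64,T:141/64)
total length: 2639/32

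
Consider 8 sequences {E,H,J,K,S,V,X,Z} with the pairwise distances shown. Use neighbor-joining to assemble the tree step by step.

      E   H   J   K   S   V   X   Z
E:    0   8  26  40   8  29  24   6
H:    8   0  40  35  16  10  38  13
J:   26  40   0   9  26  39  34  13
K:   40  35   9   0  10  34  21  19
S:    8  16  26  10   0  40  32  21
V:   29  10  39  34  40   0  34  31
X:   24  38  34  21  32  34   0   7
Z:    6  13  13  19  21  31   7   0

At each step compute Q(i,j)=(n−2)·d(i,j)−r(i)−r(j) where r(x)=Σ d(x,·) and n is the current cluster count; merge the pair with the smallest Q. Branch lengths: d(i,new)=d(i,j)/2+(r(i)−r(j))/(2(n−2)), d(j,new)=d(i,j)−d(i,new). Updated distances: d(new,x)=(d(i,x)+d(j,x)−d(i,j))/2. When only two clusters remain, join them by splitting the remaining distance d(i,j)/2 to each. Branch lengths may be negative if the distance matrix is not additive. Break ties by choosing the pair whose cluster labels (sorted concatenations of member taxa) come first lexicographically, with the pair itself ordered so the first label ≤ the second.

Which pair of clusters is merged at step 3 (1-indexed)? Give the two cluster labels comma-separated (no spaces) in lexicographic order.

X,Z

1. join H+V (d=10, Q=-317) ⇒ HV; edges |H|=1/4, |V|=39/4
  updated: d(E,HV)=27/2, d(HV,J)=69/2, d(HV,K)=59/2, d(HV,S)=23, d(HV,X)=31, d(HV,Z)=17
2. join J+K (d=9, Q=-226) ⇒ JK; edges |J|=59/10, |K|=31/10
  updated: d(E,JK)=57/2, d(HV,JK)=55/2, d(JK,S)=27/2, d(JK,X)=23, d(JK,Z)=23/2
3. join X+Z (d=7, Q=-303/2) ⇒ XZ; edges |X|=165/16, |Z|=-53/16
  updated: d(E,XZ)=23/2, d(HV,XZ)=41/2, d(JK,XZ)=55/4, d(S,XZ)=23
4. join JK+XZ (d=55/4, Q=-443/4) ⇒ JKXZ; edges |JK|=223/24, |XZ|=107/24
  updated: d(E,JKXZ)=105/8, d(HV,JKXZ)=137/8, d(JKXZ,S)=91/8
5. join E+HV (d=27/2, Q=-245/4) ⇒ EHV; edges |E|=2, |HV|=23/2
  updated: d(EHV,JKXZ)=67/8, d(EHV,S)=35/4
6. join EHV+JKXZ (d=67/8, Q=-57/2) ⇒ EHJKVXZ; edges |EHV|=23/8, |JKXZ|=11/2
  updated: d(EHJKVXZ,S)=47/8
7. join EHJKVXZ+S (d=47/8) ⇒ EHJKSVXZ; edges |EHJKVXZ|=47/16, |S|=47/16
final tree: (((E:2,(H:1/4,V:39/4):23/2):23/8,((J:59/10,K:31/10):223/24,(X:165/16,Z:-53/16):107/24):11/2):47/16,S:47/16)
total length: 135/2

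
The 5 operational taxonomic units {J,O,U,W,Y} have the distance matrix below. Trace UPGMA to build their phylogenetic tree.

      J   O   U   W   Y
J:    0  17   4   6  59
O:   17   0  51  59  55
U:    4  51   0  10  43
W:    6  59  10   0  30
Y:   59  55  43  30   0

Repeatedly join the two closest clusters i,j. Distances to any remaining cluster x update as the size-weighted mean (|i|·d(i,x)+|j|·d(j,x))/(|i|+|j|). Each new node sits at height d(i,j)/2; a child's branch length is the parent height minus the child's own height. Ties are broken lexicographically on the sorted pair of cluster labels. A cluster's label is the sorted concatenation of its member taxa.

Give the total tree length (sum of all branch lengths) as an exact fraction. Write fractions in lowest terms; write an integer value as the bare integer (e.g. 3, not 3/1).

887/12

iteration 1: select J,U (d=4); attach at lengths (2, 2); label the merged cluster JU
  updated: d(JU,O)=34, d(JU,W)=8, d(JU,Y)=51
iteration 2: select JU,W (d=8); attach at lengths (2, 4); label the merged cluster JUW
  updated: d(JUW,O)=127/3, d(JUW,Y)=44
iteration 3: select JUW,O (d=127/3); attach at lengths (103/6, 127/6); label the merged cluster JOUW
  updated: d(JOUW,Y)=187/4
iteration 4: select JOUW,Y (d=187/4); attach at lengths (53/24, 187/8); label the merged cluster JOUWY
final tree: ((((J:2,U:2):2,W:4):103/6,O:127/6):53/24,Y:187/8)
total length: 887/12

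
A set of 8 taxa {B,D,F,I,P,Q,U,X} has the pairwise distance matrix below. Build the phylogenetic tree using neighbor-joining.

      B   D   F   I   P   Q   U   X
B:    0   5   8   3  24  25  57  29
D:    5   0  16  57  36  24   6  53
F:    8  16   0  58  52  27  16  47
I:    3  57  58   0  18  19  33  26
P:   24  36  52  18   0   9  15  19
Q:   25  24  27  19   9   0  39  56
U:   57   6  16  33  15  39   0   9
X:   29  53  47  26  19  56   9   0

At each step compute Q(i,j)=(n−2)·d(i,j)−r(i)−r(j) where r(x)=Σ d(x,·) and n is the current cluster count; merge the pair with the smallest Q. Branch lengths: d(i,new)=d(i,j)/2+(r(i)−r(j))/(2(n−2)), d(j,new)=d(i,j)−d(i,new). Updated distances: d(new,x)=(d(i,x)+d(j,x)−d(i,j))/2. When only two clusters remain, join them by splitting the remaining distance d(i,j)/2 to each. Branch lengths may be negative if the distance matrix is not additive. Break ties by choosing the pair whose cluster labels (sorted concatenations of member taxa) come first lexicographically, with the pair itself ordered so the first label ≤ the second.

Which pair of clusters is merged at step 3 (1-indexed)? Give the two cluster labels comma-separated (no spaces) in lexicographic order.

B,DF

iteration 1: select U,X (d=9, Q=-360); attach at lengths (-5/6, 59/6); label the merged cluster UX
  updated: d(B,UX)=77/2, d(D,UX)=25, d(F,UX)=27, d(I,UX)=25, d(P,UX)=25/2, d(Q,UX)=43
iteration 2: select D,F (d=16, Q=-271); attach at lengths (11/2, 21/2); label the merged cluster DF
  updated: d(B,DF)=-3/2, d(DF,I)=99/2, d(DF,P)=36, d(DF,Q)=35/2, d(DF,UX)=18
iteration 3: select B,DF (d=-3/2, Q=-429/2); attach at lengths (-73/16, 49/16); label the merged cluster BDF
  updated: d(BDF,I)=27, d(BDF,P)=123/4, d(BDF,Q)=22, d(BDF,UX)=29
iteration 4: select P,UX (d=25/2, Q=-569/4); attach at lengths (-7/24, 307/24); label the merged cluster PUX
  updated: d(BDF,PUX)=189/8, d(I,PUX)=61/4, d(PUX,Q)=79/4
iteration 5: select BDF,Q (d=22, Q=-715/8); attach at lengths (447/32, 257/32); label the merged cluster BDFQ
  updated: d(BDFQ,I)=12, d(BDFQ,PUX)=171/16
iteration 6: select BDFQ,I (d=12, Q=-607/16); attach at lengths (119/32, 265/32); label the merged cluster BDFIQ
  updated: d(BDFIQ,PUX)=223/32
iteration 7: select BDFIQ,PUX (d=223/32); attach at lengths (223/64, 223/64); label the merged cluster BDFIPQUX
final tree: ((((B:-73/16,(D:11/2,F:21/2):49/16):447/32,Q:257/32):119/32,I:265/32):223/64,(P:-7/24,(U:-5/6,X:59/6):307/24):223/64)
total length: 2463/32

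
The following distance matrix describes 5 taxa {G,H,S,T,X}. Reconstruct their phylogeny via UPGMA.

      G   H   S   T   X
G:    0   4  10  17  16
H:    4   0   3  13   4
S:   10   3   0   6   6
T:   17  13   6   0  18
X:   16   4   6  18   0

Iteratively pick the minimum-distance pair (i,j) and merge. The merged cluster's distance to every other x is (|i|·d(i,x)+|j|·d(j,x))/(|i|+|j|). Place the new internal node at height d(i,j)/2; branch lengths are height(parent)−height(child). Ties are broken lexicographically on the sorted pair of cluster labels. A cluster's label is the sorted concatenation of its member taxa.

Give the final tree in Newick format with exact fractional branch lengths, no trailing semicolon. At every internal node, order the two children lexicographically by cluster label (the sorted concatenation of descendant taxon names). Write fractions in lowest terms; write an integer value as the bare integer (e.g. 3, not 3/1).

iteration 1: select H,S (d=3); attach at lengths (3/2, 3/2); label the merged cluster HS
  updated: d(G,HS)=7, d(HS,T)=19/2, d(HS,X)=5
iteration 2: select HS,X (d=5); attach at lengths (1, 5/2); label the merged cluster HSX
  updated: d(G,HSX)=10, d(HSX,T)=37/3
iteration 3: select G,HSX (d=10); attach at lengths (5, 5/2); label the merged cluster GHSX
  updated: d(GHSX,T)=27/2
iteration 4: select GHSX,T (d=27/2); attach at lengths (7/4, 27/4); label the merged cluster GHSTX
final tree: ((G:5,((H:3/2,S:3/2):1,X:5/2):5/2):7/4,T:27/4)
total length: 45/2

((G:5,((H:3/2,S:3/2):1,X:5/2):5/2):7/4,T:27/4)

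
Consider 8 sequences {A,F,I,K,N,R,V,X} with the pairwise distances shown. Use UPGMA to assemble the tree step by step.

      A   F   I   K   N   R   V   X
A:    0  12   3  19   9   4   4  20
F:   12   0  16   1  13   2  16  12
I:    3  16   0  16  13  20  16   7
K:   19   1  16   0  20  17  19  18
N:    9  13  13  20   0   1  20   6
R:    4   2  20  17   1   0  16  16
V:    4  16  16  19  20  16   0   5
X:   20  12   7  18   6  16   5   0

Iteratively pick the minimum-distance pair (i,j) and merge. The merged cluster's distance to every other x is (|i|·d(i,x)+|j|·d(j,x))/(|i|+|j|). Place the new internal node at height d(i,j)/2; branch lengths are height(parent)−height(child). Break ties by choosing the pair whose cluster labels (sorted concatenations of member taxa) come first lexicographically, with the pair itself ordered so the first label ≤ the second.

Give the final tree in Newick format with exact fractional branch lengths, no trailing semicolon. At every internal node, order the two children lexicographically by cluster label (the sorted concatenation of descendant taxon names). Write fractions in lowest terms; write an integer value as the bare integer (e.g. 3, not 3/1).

step 1: merge (F,K) at d=1; branch lengths F→1/2, K→1/2; new cluster FK
  updated: d(A,FK)=31/2, d(FK,I)=16, d(FK,N)=33/2, d(FK,R)=19/2, d(FK,V)=35/2, d(FK,X)=15
step 2: merge (N,R) at d=1; branch lengths N→1/2, R→1/2; new cluster NR
  updated: d(A,NR)=13/2, d(FK,NR)=13, d(I,NR)=33/2, d(NR,V)=18, d(NR,X)=11
step 3: merge (A,I) at d=3; branch lengths A→3/2, I→3/2; new cluster AI
  updated: d(AI,FK)=63/4, d(AI,NR)=23/2, d(AI,V)=10, d(AI,X)=27/2
step 4: merge (V,X) at d=5; branch lengths V→5/2, X→5/2; new cluster VX
  updated: d(AI,VX)=47/4, d(FK,VX)=65/4, d(NR,VX)=29/2
step 5: merge (AI,NR) at d=23/2; branch lengths AI→17/4, NR→21/4; new cluster AINR
  updated: d(AINR,FK)=115/8, d(AINR,VX)=105/8
step 6: merge (AINR,VX) at d=105/8; branch lengths AINR→13/16, VX→65/16; new cluster AINRVX
  updated: d(AINRVX,FK)=15
step 7: merge (AINRVX,FK) at d=15; branch lengths AINRVX→15/16, FK→7; new cluster AFIKNRVX
final tree: ((((A:3/2,I:3/2):17/4,(N:1/2,R:1/2):21/4):13/16,(V:5/2,X:5/2):65/16):15/16,(F:1/2,K:1/2):7)
total length: 517/16

((((A:3/2,I:3/2):17/4,(N:1/2,R:1/2):21/4):13/16,(V:5/2,X:5/2):65/16):15/16,(F:1/2,K:1/2):7)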